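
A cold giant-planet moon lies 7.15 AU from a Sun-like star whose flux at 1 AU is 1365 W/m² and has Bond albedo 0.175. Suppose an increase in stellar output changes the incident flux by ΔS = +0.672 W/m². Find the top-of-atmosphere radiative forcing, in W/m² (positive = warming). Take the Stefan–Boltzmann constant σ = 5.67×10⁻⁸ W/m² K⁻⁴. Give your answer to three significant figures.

Flux at the orbit: S = 1365/(7.15)² = 26.70 W/m².
ΔF = Δ[S(1−α)]/4 = (1−0.175)·+0.672/4 = 0.1386 W/m².

0.139 W/m²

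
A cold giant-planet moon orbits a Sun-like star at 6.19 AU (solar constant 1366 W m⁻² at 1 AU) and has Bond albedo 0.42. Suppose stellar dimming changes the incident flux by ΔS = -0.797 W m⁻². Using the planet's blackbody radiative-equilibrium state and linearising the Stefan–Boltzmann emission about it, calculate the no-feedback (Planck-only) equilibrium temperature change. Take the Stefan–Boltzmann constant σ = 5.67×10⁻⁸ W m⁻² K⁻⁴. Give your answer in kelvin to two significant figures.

-0.55 kelvin

Flux at the orbit: S = 1366/(6.19)² = 35.65 W m⁻².
The baseline emission temperature is T_e = 97.72 K.
ΔF = Δ[S(1−α)]/4 = (1−0.42)·-0.797/4 = -0.1156 W m⁻².
Planck response: λ_P = 4σT_e³ = 4·5.67×10⁻⁸·(97.72)³ = 0.2116 W m⁻²/K.
So ΔT₀ = -0.1156/0.2116 = -0.546 K.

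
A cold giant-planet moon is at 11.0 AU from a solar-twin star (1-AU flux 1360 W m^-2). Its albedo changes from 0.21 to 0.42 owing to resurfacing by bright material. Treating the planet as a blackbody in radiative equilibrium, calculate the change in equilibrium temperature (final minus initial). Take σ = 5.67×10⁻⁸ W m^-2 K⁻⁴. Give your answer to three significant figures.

Irradiance scales as 1/d², so S = 1360 W m^-2 × (1/11.0)² = 11.24 W m^-2.
With α = 0.21, T₁ = 79.10 K.
Final:   T₂ = [S(1−0.42)/(4σ)]^(1/4) = 73.22 K.
ΔT = T₂ − T₁ = -5.881 K.

-5.88 K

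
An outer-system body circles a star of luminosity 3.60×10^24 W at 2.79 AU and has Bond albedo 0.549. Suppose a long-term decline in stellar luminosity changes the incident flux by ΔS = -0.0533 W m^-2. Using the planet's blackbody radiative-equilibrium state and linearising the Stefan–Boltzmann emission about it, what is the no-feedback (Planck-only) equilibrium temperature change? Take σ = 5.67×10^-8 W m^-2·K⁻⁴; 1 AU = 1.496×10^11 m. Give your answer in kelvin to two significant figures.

d = 2.79 × 1.496×10^11 m = 4.174×10^11 m.
Spreading L over a sphere of radius d: S = 3.60×10^24/(4π·4.17×10^11²) = 1.644 W m^-2.
Reference equilibrium: T_e = [S(1−α)/(4σ)]^(1/4) = 42.52 K.
Only a fraction (1−α) is absorbed and it's spread over 4πR², so ΔF = (1−α)ΔS/4 = -0.006010 W m^-2.
Linearising σT⁴ gives d(σT⁴)/dT = 4σT_e³ = 0.01744 W m^-2 per K.
Hence the no-feedback warming is ΔF/(4σT_e³) = -0.345 K.

-0.34 kelvin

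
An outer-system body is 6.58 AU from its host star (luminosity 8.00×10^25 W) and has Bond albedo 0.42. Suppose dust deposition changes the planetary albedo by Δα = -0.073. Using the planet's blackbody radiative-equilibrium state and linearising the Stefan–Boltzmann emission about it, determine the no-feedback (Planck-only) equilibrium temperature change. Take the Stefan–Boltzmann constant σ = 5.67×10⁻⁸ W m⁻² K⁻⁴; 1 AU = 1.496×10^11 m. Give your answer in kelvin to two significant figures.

2.0 kelvin

d = 6.58 × 1.496×10^11 m = 9.844×10^11 m.
S = L/(4πd²) = 6.570 W m⁻².
Reference equilibrium: T_e = [S(1−α)/(4σ)]^(1/4) = 64.02 K.
ΔF = −(S/4)Δα = −(6.570/4)×(-0.073) = 0.1199 W m⁻².
Linearising σT⁴ gives d(σT⁴)/dT = 4σT_e³ = 0.05952 W m⁻² per K.
Hence the no-feedback warming is ΔF/(4σT_e³) = 2.01 K.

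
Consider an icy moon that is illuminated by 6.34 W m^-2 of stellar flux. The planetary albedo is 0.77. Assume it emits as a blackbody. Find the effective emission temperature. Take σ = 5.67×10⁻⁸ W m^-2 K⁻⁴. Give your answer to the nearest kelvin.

The planet absorbs (1−α)S over its disc πR² and re-emits over 4πR², so the mean absorbed flux is (1−0.77)·6.340/4 = 0.3645 W m^-2.
In equilibrium σT⁴ equals this, so T = 50.36 K.

50 K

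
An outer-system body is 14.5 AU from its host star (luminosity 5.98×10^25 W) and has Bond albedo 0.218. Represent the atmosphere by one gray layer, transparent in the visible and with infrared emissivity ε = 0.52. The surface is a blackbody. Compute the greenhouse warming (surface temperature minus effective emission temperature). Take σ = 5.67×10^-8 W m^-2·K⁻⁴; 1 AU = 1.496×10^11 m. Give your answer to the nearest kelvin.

d = 14.5 × 1.496×10^11 m = 2.169×10^12 m.
Spreading L over a sphere of radius d: S = 5.98×10^25/(4π·2.17×10^12²) = 1.011 W m^-2.
The planet radiates to space at T_e = [S(1−α)/(4σ)]^(1/4) = 43.21 K.
The surface balance (absorbed SW + ε·downward IR = σT_s⁴) with T_a⁴ = T_s⁴/2 reduces to T_s = T_e·[2/(2−ε)]^¼ = 46.59 K.
The atmosphere warms the surface by 3.378 K.

3 K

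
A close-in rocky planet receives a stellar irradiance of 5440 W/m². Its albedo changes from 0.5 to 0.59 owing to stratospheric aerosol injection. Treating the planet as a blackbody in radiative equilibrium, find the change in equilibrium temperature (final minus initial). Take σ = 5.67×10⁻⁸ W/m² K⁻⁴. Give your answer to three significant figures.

Initial: T₁ = [S(1−0.5)/(4σ)]^(1/4) = 330.9 K.
Final:   T₂ = [S(1−0.59)/(4σ)]^(1/4) = 314.9 K.
ΔT = T₂ − T₁ = -16.02 K.

-16.0 kelvin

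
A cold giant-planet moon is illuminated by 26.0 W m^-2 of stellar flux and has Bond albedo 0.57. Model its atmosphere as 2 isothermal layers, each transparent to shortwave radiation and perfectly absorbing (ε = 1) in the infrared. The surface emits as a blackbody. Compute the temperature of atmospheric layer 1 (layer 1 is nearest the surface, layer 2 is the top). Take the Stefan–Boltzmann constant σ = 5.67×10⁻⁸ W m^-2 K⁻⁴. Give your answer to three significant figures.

Top-of-atmosphere balance: σT_e⁴ = S(1−α)/4 = 2.795 W m^-2 → T_e = 83.79 K.
The net upward flux σT_e⁴ is constant between every pair of levels, so T_k⁴ = (N+1−k)T_e⁴.
With k = 1: T_1 = (2+1−1)^¼·83.79 K = 99.65 K.

99.6 K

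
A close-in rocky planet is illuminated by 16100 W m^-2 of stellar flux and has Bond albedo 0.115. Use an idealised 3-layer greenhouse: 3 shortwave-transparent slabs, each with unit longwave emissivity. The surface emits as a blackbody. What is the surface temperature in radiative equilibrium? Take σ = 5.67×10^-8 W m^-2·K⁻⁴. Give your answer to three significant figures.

708 K

OLR = S(1−α)/4 = 3562 W m^-2; the top layer radiates at T_e = 500.6 K.
For an N-layer opaque stack, T_s⁴ = (N+1)T_e⁴, hence T_s = (4)^(1/4)×500.6 K = 708.0 K.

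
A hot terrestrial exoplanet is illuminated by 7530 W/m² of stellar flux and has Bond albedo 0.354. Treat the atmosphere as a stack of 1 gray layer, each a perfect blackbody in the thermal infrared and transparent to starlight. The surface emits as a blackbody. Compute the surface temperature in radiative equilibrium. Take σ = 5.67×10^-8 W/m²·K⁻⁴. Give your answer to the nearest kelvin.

OLR = S(1−α)/4 = 1216 W/m²; the top layer radiates at T_e = 382.7 K.
For an N-layer opaque stack, T_s⁴ = (N+1)T_e⁴, hence T_s = (2)^(1/4)×382.7 K = 455.1 K.

455 kelvin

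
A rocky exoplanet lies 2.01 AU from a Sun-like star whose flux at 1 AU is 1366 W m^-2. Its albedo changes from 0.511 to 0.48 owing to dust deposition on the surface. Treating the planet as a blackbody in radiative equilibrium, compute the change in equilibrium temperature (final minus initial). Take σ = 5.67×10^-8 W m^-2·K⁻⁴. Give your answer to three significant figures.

2.54 K

By the inverse-square law, S = 1366/2.01² = 338.1 W m^-2.
With α = 0.511, T₁ = 164.3 K.
Final:   T₂ = [S(1−0.48)/(4σ)]^(1/4) = 166.9 K.
ΔT = T₂ − T₁ = 2.544 K.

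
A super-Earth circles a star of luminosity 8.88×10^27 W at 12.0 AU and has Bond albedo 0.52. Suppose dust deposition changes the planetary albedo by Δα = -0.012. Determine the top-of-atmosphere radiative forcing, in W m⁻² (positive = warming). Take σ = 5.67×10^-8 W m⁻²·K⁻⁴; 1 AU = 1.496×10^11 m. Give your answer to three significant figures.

Orbital distance: d = 12.0 AU = 1.795×10^12 m.
Spreading L over a sphere of radius d: S = 8.88×10^27/(4π·1.80×10^12²) = 219.3 W m⁻².
ΔF = −(S/4)Δα = −(219.3/4)×(-0.012) = 0.6578 W m⁻².

0.658 W m⁻²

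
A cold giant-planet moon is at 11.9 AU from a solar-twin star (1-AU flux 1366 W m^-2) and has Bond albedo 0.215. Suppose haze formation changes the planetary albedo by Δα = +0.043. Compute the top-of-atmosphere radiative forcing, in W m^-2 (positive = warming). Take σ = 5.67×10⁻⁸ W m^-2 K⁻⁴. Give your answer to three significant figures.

Irradiance scales as 1/d², so S = 1366 W m^-2 × (1/11.9)² = 9.646 W m^-2.
TOA radiative forcing: ΔF = −S·Δα/4 = −9.646·(+0.043)/4 = -0.1037 W m^-2.

-0.104 W m^-2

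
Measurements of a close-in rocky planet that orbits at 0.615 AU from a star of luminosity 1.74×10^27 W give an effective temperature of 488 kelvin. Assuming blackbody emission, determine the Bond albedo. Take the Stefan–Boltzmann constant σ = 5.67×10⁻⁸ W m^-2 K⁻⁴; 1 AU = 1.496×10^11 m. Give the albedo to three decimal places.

0.214

d = 0.615 × 1.496×10^11 m = 9.200×10^10 m.
S = L/(4πd²) = 16360 W m^-2.
From σT⁴ = S(1−α)/4 we invert for α: 1−α = 4σT⁴/S.
σT⁴ = 3216 W m^-2, so 4σT⁴ = 12860 W m^-2.
Hence α = 1 − 12860/16360 = 0.2137.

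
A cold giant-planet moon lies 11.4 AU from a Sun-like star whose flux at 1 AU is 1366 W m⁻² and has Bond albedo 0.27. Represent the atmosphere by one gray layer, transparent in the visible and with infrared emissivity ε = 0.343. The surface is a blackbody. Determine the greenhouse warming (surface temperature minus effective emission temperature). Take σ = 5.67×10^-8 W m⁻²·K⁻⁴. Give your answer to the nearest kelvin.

4 K

Flux at the orbit: S = 1366/(11.4)² = 10.51 W m⁻².
Effective emission temperature (TOA balance): σT_e⁴ = S(1−α)/4 = 1.918 W m⁻² → T_e = 76.27 K.
Surface balance with a leaky layer gives σT_s⁴ = σT_e⁴·2/(2−ε), so T_s = T_e·[2/(2−0.343)]^(1/4) = 79.94 K.
Greenhouse warming: T_s − T_e = 3.673 K.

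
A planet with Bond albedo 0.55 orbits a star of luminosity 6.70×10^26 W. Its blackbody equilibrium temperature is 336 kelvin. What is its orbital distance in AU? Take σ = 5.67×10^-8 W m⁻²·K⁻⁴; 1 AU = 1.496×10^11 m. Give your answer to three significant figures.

Energy balance gives S = 4σT⁴/(1−α) = 6424 W m⁻².
From L = 4πd²S, d = √(6.70×10^26/(4π·6424)) = 9.110×10^10 m = 0.6090 AU.

0.609 AU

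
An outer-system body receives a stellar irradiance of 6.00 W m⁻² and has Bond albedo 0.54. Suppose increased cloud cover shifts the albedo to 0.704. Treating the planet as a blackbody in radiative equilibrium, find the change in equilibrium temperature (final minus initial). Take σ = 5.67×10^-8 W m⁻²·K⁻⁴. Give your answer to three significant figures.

Initial: T₁ = [S(1−0.54)/(4σ)]^(1/4) = 59.06 K.
With α = 0.704, T₂ = 52.90 K.
Change: 52.90 − 59.06 = -6.164 K.

-6.16 kelvin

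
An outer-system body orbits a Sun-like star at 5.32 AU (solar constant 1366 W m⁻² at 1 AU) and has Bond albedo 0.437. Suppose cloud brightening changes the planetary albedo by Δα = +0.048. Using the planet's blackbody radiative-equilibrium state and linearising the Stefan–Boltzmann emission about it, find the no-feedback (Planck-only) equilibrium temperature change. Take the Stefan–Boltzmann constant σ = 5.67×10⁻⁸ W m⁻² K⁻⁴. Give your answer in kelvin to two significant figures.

Flux at the orbit: S = 1366/(5.32)² = 48.26 W m⁻².
The baseline emission temperature is T_e = 104.6 K.
The change in absorbed flux is Δ[S(1−α)/4] = −SΔα/4 = -0.5792 W m⁻².
Linearising σT⁴ gives d(σT⁴)/dT = 4σT_e³ = 0.2597 W m⁻² per K.
Hence the no-feedback warming is ΔF/(4σT_e³) = -2.23 K.

-2.2 kelvin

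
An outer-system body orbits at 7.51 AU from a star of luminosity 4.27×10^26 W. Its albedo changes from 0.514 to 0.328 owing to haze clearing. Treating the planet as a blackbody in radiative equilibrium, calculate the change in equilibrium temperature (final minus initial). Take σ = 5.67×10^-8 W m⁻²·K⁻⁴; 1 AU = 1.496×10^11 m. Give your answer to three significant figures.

7.35 K

d = 7.51 × 1.496×10^11 m = 1.123×10^12 m.
S = L/(4πd²) = 26.92 W m⁻².
With α = 0.514, T₁ = 87.15 K.
Final:   T₂ = [S(1−0.328)/(4σ)]^(1/4) = 94.50 K.
Change: 94.50 − 87.15 = 7.354 K.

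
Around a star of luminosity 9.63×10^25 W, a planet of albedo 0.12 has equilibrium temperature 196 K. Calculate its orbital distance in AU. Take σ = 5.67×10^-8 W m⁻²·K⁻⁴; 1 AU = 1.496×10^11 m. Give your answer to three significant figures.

Required flux: S = 4σT⁴/(1−α) = 380.4 W m⁻².
Then d = [L/(4πS)]^(1/2) = 1.419×10^11 m, i.e. 0.9488 AU.

0.949 AU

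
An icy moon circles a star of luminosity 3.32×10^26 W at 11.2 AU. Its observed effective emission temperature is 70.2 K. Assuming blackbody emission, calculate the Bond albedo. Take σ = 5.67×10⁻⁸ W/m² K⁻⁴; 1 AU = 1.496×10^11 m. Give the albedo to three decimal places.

0.415

Orbital distance: d = 11.2 AU = 1.676×10^12 m.
S = L/(4πd²) = 9.411 W/m².
Energy balance: S(1−α)/4 = σT⁴, so 1−α = 4σT⁴/S.
4σT⁴ = 4·5.67×10⁻⁸·(70.2)⁴ = 5.508 W/m².
1−α = 5.508/9.411 = 0.5853, so α = 0.4147.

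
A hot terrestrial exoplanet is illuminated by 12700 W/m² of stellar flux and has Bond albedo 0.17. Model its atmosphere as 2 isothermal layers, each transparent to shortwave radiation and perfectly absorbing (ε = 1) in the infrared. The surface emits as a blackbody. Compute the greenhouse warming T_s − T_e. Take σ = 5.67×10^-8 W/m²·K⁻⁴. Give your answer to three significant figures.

Top-of-atmosphere balance: σT_e⁴ = S(1−α)/4 = 2635 W/m² → T_e = 464.3 K.
Surface: T_s = (3)^¼·T_e = 611.1 K.
So the greenhouse effect raises the surface by 611.1 − 464.3 = 146.8 K.

147 K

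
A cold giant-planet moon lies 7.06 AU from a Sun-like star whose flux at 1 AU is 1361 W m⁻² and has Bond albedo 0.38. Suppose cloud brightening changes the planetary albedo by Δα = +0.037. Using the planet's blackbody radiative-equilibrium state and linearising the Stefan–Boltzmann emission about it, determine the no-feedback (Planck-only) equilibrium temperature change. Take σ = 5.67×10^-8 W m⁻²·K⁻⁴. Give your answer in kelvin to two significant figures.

Irradiance scales as 1/d², so S = 1361 W m⁻² × (1/7.06)² = 27.31 W m⁻².
Reference equilibrium: T_e = [S(1−α)/(4σ)]^(1/4) = 92.95 K.
ΔF = −(S/4)Δα = −(27.31/4)×(+0.037) = -0.2526 W m⁻².
The Planck feedback parameter is 4σT_e³ = 0.1821 W m⁻²/K.
So ΔT₀ = -0.2526/0.1821 = -1.39 K.

-1.4 K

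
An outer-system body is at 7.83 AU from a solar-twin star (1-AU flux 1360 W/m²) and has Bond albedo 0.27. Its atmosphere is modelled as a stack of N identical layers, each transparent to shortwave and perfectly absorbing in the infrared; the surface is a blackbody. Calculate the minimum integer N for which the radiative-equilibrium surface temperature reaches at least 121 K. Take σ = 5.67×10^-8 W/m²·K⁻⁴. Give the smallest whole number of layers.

Irradiance scales as 1/d², so S = 1360 W/m² × (1/7.83)² = 22.18 W/m².
The effective emission temperature is T_e = [S(1−α)/(4σ)]^¼ = 91.92 K.
Since T_s⁴ = (N+1)T_e⁴, we need N ≥ (T_s/T_e)⁴ − 1 = 2.002.
Rounding up, N = 3.

3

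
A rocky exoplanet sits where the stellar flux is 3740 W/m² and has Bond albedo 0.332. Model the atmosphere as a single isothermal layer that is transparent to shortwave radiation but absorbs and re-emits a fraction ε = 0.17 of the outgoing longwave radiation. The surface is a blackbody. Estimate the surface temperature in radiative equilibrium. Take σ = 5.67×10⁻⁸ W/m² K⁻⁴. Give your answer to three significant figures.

331 kelvin

At the top of the atmosphere, σT_e⁴ = S(1−α)/4 = 624.6 W/m², giving T_e = 324.0 K.
The surface balance (absorbed SW + ε·downward IR = σT_s⁴) with T_a⁴ = T_s⁴/2 reduces to T_s = T_e·[2/(2−ε)]^¼ = 331.2 K.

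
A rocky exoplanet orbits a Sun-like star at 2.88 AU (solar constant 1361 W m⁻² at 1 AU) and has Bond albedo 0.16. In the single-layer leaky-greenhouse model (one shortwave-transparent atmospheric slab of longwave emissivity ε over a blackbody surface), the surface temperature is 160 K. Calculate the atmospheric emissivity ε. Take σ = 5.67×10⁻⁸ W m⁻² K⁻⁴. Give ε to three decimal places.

0.145

Flux at the orbit: S = 1361/(2.88)² = 164.1 W m⁻².
TOA balance gives T_e = 157.0 K.
T_s⁴ = T_e⁴·2/(2−ε) → ε = 2 − 2(T_e/T_s)⁴ = 2 − 2·(157.0/160)⁴ = 0.1454.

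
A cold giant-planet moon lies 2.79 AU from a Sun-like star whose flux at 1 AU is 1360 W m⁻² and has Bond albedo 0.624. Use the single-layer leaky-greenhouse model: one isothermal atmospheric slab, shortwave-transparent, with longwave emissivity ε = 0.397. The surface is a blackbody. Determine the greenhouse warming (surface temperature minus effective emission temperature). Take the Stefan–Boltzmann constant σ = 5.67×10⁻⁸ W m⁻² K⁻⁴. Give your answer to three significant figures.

7.42 K

By the inverse-square law, S = 1360/2.79² = 174.7 W m⁻².
Effective emission temperature (TOA balance): σT_e⁴ = S(1−α)/4 = 16.42 W m⁻² → T_e = 130.5 K.
The surface balance (absorbed SW + ε·downward IR = σT_s⁴) with T_a⁴ = T_s⁴/2 reduces to T_s = T_e·[2/(2−ε)]^¼ = 137.9 K.
The atmosphere warms the surface by 7.420 K.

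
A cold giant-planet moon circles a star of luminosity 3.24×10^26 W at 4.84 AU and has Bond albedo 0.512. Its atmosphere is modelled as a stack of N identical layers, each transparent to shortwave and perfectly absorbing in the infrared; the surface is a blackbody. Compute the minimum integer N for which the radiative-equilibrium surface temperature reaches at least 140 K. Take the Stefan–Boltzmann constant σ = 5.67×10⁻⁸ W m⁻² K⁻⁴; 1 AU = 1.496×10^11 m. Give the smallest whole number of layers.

3

Orbital distance: d = 4.84 AU = 7.241×10^11 m.
Spreading L over a sphere of radius d: S = 3.24×10^26/(4π·7.24×10^11²) = 49.18 W m⁻².
OLR = S(1−α)/4 = 6.000 W m⁻²; the top layer radiates at T_e = 101.4 K.
Need (N+1)T_e⁴ ≥ T_s⁴, i.e. N+1 ≥ (140/101.4)⁴ = 3.630.
Rounding up, N = 3.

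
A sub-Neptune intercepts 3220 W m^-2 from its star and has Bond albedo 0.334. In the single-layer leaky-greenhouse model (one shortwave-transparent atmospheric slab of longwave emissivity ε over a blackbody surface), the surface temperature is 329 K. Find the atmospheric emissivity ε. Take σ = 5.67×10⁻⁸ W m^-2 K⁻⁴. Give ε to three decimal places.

0.386

Effective temperature: T_e = [S(1−α)/(4σ)]^(1/4) = 311.8 K.
Since (2−ε)/2 = (T_e/T_s)⁴ = 0.8071, ε = 0.3859.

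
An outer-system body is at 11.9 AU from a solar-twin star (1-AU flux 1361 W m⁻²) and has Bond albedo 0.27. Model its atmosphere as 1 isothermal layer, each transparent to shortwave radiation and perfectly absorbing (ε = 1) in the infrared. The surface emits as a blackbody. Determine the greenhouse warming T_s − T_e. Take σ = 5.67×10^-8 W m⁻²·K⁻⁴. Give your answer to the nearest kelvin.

14 K

Flux at the orbit: S = 1361/(11.9)² = 9.611 W m⁻².
Top-of-atmosphere balance: σT_e⁴ = S(1−α)/4 = 1.754 W m⁻² → T_e = 74.58 K.
Surface: T_s = (2)^¼·T_e = 88.69 K.
So the greenhouse effect raises the surface by 88.69 − 74.58 = 14.11 K.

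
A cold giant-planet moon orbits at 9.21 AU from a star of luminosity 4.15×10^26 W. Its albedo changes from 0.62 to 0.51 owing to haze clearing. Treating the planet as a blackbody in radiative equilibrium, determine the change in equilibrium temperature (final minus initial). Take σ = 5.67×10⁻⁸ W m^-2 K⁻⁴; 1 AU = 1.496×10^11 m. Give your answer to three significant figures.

4.82 kelvin

Orbital distance: d = 9.21 AU = 1.378×10^12 m.
Flux at the orbit: S = L/(4πd²) = 4.15×10^26/(4π·(1.38×10^12)²) = 17.40 W m^-2.
Initial: T₁ = [S(1−0.62)/(4σ)]^(1/4) = 73.48 K.
After:  T₂ = [17.40·0.49/(4σ)]^(1/4) = 78.30 K.
ΔT = T₂ − T₁ = 4.822 K.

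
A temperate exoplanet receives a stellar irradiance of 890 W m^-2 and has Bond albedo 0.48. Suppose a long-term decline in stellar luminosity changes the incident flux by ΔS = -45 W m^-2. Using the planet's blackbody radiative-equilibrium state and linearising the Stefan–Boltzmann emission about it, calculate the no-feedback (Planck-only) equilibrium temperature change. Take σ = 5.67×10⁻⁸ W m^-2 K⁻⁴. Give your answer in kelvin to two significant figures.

Unperturbed T_e = [890.0·(1−0.48)/(4σ)]^¼ = 212.5 K.
ΔF = Δ[S(1−α)]/4 = (1−0.48)·-45/4 = -5.850 W m^-2.
Planck response: λ_P = 4σT_e³ = 4·5.67×10⁻⁸·(212.5)³ = 2.177 W m^-2/K.
So ΔT₀ = -5.850/2.177 = -2.69 K.

-2.7 K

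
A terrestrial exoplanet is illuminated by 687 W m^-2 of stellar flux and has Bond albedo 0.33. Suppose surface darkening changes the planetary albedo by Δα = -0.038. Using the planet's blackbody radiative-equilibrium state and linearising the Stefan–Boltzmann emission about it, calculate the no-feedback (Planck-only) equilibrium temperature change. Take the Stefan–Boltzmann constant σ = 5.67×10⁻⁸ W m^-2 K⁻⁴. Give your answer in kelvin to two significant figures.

3.0 kelvin

The baseline emission temperature is T_e = 212.2 K.
The change in absorbed flux is Δ[S(1−α)/4] = −SΔα/4 = 6.526 W m^-2.
Planck response: λ_P = 4σT_e³ = 4·5.67×10⁻⁸·(212.2)³ = 2.169 W m^-2/K.
ΔT₀ = ΔF/λ_P = 6.526/2.169 = 3.01 K.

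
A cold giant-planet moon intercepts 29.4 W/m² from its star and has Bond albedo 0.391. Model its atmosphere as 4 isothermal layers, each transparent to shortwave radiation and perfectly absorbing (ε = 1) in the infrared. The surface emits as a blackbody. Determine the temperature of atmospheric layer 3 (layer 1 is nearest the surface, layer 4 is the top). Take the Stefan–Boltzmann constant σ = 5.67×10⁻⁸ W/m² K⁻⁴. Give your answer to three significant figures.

112 kelvin

OLR = S(1−α)/4 = 4.476 W/m²; the top layer radiates at T_e = 94.26 K.
Each opaque layer satisfies 2T_j⁴ = T_{j−1}⁴ + T_{j+1}⁴, giving T_k⁴ = (N+1−k)T_e⁴.
With k = 3: T_3 = (4+1−3)^¼·94.26 K = 112.1 K.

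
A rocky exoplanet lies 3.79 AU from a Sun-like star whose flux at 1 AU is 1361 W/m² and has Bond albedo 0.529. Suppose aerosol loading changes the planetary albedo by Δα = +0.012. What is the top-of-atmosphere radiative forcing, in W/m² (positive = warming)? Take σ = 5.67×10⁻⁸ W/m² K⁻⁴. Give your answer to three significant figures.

By the inverse-square law, S = 1361/3.79² = 94.75 W/m².
The change in absorbed flux is Δ[S(1−α)/4] = −SΔα/4 = -0.2843 W/m².

-0.284 W/m²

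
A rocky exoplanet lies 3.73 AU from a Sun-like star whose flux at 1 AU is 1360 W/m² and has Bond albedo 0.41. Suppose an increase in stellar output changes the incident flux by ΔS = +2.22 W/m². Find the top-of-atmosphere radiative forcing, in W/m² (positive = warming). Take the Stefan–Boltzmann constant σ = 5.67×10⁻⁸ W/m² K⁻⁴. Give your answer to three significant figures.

0.327 W/m²

By the inverse-square law, S = 1360/3.73² = 97.75 W/m².
Only a fraction (1−α) is absorbed and it's spread over 4πR², so ΔF = (1−α)ΔS/4 = 0.3275 W/m².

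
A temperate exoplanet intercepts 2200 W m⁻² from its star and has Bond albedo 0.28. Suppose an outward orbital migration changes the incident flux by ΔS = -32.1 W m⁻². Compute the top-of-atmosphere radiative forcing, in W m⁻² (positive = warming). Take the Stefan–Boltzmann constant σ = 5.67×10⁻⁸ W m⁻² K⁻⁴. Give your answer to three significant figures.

Only a fraction (1−α) is absorbed and it's spread over 4πR², so ΔF = (1−α)ΔS/4 = -5.778 W m⁻².

-5.78 W m⁻²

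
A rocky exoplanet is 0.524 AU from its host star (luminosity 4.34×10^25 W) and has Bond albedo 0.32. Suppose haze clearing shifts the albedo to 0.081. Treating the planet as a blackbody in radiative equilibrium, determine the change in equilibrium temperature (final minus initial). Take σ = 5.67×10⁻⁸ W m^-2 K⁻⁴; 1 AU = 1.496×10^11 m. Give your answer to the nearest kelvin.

16 K

d = 0.524 × 1.496×10^11 m = 7.839×10^10 m.
S = L/(4πd²) = 562.0 W m^-2.
Initial: T₁ = [S(1−0.32)/(4σ)]^(1/4) = 202.6 K.
After:  T₂ = [562.0·0.919/(4σ)]^(1/4) = 218.5 K.
ΔT = T₂ − T₁ = 15.85 K.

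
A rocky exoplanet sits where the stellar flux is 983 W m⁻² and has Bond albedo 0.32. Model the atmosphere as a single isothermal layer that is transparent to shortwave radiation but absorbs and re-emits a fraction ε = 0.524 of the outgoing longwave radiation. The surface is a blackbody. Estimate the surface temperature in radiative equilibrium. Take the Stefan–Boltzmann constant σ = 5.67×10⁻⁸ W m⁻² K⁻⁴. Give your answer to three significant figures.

251 K

At the top of the atmosphere, σT_e⁴ = S(1−α)/4 = 167.1 W m⁻², giving T_e = 233.0 K.
Surface balance with a leaky layer gives σT_s⁴ = σT_e⁴·2/(2−ε), so T_s = T_e·[2/(2−0.524)]^(1/4) = 251.4 K.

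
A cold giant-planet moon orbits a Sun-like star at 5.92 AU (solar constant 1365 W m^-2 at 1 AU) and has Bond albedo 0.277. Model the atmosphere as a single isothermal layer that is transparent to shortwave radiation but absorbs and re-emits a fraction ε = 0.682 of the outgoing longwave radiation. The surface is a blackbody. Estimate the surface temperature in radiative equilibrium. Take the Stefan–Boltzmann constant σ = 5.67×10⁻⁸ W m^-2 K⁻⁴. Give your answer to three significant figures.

Irradiance scales as 1/d², so S = 1365 W m^-2 × (1/5.92)² = 38.95 W m^-2.
At the top of the atmosphere, σT_e⁴ = S(1−α)/4 = 7.040 W m^-2, giving T_e = 105.6 K.
For a single slab of emissivity ε, T_s⁴ = 2T_e⁴/(2−ε); thus T_s = 105.6·(1.517)^(1/4) = 117.2 K.

117 kelvin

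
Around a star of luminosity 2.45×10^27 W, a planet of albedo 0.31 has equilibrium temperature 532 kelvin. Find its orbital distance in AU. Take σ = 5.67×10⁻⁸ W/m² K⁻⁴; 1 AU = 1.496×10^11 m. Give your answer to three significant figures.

0.575 AU

Required flux: S = 4σT⁴/(1−α) = 26330 W/m².
S = L/(4πd²) → d = √(L/4πS) = √(2.45×10^27/(4π·26330)) = 8.605×10^10 m = 0.5752 AU.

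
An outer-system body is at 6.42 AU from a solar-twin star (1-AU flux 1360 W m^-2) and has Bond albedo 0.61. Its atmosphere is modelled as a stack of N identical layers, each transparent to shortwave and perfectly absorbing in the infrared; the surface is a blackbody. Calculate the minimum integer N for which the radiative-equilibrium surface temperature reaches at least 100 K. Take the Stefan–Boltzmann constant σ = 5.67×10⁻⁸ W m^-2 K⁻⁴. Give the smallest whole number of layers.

1

Flux at the orbit: S = 1360/(6.42)² = 33.00 W m^-2.
Top-of-atmosphere balance: σT_e⁴ = S(1−α)/4 = 3.217 W m^-2 → T_e = 86.79 K.
Since T_s⁴ = (N+1)T_e⁴, we need N ≥ (T_s/T_e)⁴ − 1 = 0.762.
So N ≥ 0.762; the smallest integer is N = 1.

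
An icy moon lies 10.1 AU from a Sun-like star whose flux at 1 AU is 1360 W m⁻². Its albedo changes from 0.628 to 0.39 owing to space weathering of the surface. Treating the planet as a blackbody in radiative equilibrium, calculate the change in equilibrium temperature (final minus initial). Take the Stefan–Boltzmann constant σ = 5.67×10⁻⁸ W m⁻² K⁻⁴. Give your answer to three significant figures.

Irradiance scales as 1/d², so S = 1360 W m⁻² × (1/10.1)² = 13.33 W m⁻².
With α = 0.628, T₁ = 68.38 K.
After:  T₂ = [13.33·0.61/(4σ)]^(1/4) = 77.38 K.
Change: 77.38 − 68.38 = 9.000 K.

9.00 kelvin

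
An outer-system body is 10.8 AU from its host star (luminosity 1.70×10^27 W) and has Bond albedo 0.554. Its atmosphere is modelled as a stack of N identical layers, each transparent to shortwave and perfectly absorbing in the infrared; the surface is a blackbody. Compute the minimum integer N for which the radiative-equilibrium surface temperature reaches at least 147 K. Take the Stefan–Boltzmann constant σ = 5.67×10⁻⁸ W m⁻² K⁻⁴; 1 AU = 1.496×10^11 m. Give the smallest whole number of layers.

4

d = 10.8 × 1.496×10^11 m = 1.616×10^12 m.
Flux at the orbit: S = L/(4πd²) = 1.70×10^27/(4π·(1.62×10^12)²) = 51.82 W m⁻².
Top-of-atmosphere balance: σT_e⁴ = S(1−α)/4 = 5.778 W m⁻² → T_e = 100.5 K.
Since T_s⁴ = (N+1)T_e⁴, we need N ≥ (T_s/T_e)⁴ − 1 = 3.582.
Rounding up, N = 4.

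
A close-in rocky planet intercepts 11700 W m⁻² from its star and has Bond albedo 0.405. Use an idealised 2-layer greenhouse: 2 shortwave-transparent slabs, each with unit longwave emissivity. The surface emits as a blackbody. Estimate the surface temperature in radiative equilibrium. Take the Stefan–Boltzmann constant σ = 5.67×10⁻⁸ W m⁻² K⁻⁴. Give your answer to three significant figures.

Top-of-atmosphere balance: σT_e⁴ = S(1−α)/4 = 1740 W m⁻² → T_e = 418.6 K.
For an N-layer opaque stack, T_s⁴ = (N+1)T_e⁴, hence T_s = (3)^(1/4)×418.6 K = 550.9 K.

551 kelvin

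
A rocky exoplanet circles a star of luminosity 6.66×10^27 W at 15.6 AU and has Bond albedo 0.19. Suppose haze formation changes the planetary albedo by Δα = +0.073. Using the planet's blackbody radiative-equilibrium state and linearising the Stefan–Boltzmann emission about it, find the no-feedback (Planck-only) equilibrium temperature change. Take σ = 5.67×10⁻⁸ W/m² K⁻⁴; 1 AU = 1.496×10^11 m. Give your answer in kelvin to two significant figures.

-3.1 K

d = 15.6 × 1.496×10^11 m = 2.334×10^12 m.
S = L/(4πd²) = 97.31 W/m².
The baseline emission temperature is T_e = 136.5 K.
TOA radiative forcing: ΔF = −S·Δα/4 = −97.31·(+0.073)/4 = -1.776 W/m².
Linearising σT⁴ gives d(σT⁴)/dT = 4σT_e³ = 0.5773 W/m² per K.
ΔT₀ = ΔF/λ_P = -1.776/0.5773 = -3.08 K.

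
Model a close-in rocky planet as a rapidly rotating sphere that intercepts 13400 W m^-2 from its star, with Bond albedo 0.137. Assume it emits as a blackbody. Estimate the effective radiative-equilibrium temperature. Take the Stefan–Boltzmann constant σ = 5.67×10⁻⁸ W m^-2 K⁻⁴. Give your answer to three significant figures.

The planet absorbs (1−α)S over its disc πR² and re-emits over 4πR², so the mean absorbed flux is (1−0.137)·13400/4 = 2891 W m^-2.
In equilibrium σT⁴ equals this, so T = 475.2 K.

475 kelvin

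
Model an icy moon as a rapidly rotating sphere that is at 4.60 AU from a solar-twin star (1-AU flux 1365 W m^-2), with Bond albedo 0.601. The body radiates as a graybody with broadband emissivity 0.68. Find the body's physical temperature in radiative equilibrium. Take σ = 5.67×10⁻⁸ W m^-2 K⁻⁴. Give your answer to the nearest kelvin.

114 kelvin

Irradiance scales as 1/d², so S = 1365 W m^-2 × (1/4.60)² = 64.51 W m^-2.
Absorbed flux (global mean): S(1−α)/4 = 64.51·0.399/4 = 6.435 W m^-2.
Equating to εσT⁴ with ε = 0.68: T = (6.435/0.68σ)^(1/4) = 113.7 K.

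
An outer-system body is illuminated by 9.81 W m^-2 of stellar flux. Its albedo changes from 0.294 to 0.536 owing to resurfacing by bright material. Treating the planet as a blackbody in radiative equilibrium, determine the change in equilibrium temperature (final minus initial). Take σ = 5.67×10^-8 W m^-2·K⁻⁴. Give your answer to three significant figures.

-7.41 kelvin

Initial: T₁ = [S(1−0.294)/(4σ)]^(1/4) = 74.34 K.
After:  T₂ = [9.810·0.464/(4σ)]^(1/4) = 66.93 K.
Change: 66.93 − 74.34 = -7.405 K.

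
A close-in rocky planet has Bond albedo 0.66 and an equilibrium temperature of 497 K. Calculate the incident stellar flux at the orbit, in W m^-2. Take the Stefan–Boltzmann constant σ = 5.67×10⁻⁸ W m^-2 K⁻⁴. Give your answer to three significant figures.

Invert the energy balance for S: S = 4σT⁴/(1−α).
σT⁴ = 5.67×10⁻⁸·(497)⁴ = 3459 W m^-2.
S = 4·3459/0.34 = 40700 W m^-2.

40700 W m^-2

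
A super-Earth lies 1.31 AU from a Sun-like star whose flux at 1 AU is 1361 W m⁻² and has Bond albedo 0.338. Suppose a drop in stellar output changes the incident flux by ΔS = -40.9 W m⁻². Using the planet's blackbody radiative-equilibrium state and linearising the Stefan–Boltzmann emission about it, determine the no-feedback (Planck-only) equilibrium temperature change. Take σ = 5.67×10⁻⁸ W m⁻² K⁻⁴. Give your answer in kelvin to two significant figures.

-2.8 K

Irradiance scales as 1/d², so S = 1361 W m⁻² × (1/1.31)² = 793.1 W m⁻².
Reference equilibrium: T_e = [S(1−α)/(4σ)]^(1/4) = 219.3 K.
Only a fraction (1−α) is absorbed and it's spread over 4πR², so ΔF = (1−α)ΔS/4 = -6.769 W m⁻².
Linearising σT⁴ gives d(σT⁴)/dT = 4σT_e³ = 2.394 W m⁻² per K.
ΔT₀ = ΔF/λ_P = -6.769/2.394 = -2.83 K.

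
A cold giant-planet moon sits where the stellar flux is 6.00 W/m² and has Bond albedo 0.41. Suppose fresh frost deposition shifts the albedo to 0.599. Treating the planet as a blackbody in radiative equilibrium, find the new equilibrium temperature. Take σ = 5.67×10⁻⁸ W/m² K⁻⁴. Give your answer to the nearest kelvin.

57 kelvin

T₂ = [S(1−α₂)/(4σ)]^(1/4) = [6.000·0.401/(4σ)]^(1/4) = 57.07 K.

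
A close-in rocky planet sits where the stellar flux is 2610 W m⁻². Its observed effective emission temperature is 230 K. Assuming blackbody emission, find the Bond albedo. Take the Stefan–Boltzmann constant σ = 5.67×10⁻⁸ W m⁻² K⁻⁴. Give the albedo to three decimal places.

Energy balance: S(1−α)/4 = σT⁴, so 1−α = 4σT⁴/S.
4σT⁴ = 4·5.67×10⁻⁸·(230)⁴ = 634.7 W m⁻².
1−α = 634.7/2610 = 0.2432, so α = 0.7568.

0.757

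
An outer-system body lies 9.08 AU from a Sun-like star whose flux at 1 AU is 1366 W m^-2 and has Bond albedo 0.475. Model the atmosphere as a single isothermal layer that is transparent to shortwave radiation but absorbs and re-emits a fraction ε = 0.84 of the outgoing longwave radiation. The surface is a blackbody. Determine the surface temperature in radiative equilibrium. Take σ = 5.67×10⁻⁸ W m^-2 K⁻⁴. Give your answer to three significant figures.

Flux at the orbit: S = 1366/(9.08)² = 16.57 W m^-2.
At the top of the atmosphere, σT_e⁴ = S(1−α)/4 = 2.175 W m^-2, giving T_e = 78.70 K.
The surface balance (absorbed SW + ε·downward IR = σT_s⁴) with T_a⁴ = T_s⁴/2 reduces to T_s = T_e·[2/(2−ε)]^¼ = 90.18 K.

90.2 K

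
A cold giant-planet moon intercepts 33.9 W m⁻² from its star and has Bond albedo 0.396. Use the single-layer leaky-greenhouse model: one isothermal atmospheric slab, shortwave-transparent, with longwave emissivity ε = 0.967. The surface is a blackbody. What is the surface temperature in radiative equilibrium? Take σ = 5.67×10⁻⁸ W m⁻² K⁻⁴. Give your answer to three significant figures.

115 K

At the top of the atmosphere, σT_e⁴ = S(1−α)/4 = 5.119 W m⁻², giving T_e = 97.48 K.
Surface balance with a leaky layer gives σT_s⁴ = σT_e⁴·2/(2−ε), so T_s = T_e·[2/(2−0.967)]^(1/4) = 115.0 K.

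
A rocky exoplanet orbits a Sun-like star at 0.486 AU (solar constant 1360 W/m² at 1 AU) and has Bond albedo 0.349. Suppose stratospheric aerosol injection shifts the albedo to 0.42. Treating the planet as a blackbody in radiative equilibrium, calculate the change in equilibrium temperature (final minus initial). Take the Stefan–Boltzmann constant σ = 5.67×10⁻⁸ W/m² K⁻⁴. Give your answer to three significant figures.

By the inverse-square law, S = 1360/0.486² = 5758 W/m².
With α = 0.349, T₁ = 358.6 K.
Final:   T₂ = [S(1−0.42)/(4σ)]^(1/4) = 348.3 K.
ΔT = T₂ − T₁ = -10.20 K.

-10.2 kelvin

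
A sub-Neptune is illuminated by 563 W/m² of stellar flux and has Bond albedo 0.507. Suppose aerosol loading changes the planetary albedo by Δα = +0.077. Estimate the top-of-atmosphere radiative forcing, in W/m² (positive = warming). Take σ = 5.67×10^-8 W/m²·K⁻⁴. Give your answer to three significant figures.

ΔF = −(S/4)Δα = −(563.0/4)×(+0.077) = -10.84 W/m².

-10.8 W/m²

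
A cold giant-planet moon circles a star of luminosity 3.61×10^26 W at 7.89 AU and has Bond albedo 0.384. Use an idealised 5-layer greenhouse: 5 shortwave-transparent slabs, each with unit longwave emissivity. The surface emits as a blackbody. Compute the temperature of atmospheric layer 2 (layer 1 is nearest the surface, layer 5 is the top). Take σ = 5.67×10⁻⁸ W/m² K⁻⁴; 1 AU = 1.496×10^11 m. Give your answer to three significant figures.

122 kelvin

Orbital distance: d = 7.89 AU = 1.180×10^12 m.
Flux at the orbit: S = L/(4πd²) = 3.61×10^26/(4π·(1.18×10^12)²) = 20.62 W/m².
Top-of-atmosphere balance: σT_e⁴ = S(1−α)/4 = 3.175 W/m² → T_e = 86.51 K.
Each opaque layer satisfies 2T_j⁴ = T_{j−1}⁴ + T_{j+1}⁴, giving T_k⁴ = (N+1−k)T_e⁴.
T_2 = (4)^(1/4)·86.51 = 122.3 K.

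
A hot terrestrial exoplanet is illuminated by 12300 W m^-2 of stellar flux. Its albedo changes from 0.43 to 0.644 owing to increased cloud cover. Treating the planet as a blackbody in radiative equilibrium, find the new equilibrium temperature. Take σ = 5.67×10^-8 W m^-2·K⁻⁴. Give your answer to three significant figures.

T₂ = [S(1−α₂)/(4σ)]^(1/4) = [12300·0.356/(4σ)]^(1/4) = 372.8 K.

373 K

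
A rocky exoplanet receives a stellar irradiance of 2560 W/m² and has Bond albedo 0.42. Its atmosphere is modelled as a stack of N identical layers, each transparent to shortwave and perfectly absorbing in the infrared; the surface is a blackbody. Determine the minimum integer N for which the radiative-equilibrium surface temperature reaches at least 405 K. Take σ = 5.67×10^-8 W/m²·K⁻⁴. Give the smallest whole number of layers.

The effective emission temperature is T_e = [S(1−α)/(4σ)]^¼ = 284.5 K.
Need (N+1)T_e⁴ ≥ T_s⁴, i.e. N+1 ≥ (405/284.5)⁴ = 4.110.
Rounding up, N = 4.

4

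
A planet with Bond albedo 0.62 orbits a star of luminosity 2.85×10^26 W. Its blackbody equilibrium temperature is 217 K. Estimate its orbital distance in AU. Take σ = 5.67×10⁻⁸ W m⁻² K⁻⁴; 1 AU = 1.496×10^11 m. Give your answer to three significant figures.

0.875 AU

The flux needed for this T is 4σT⁴/(1−0.62) = 1323 W m⁻².
S = L/(4πd²) → d = √(L/4πS) = √(2.85×10^26/(4π·1323)) = 1.309×10^11 m = 0.8751 AU.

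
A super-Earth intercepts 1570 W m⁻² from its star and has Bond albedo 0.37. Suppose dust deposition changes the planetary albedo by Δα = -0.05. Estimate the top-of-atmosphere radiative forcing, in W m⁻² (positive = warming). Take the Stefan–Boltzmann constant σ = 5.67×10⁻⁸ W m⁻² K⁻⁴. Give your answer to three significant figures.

The change in absorbed flux is Δ[S(1−α)/4] = −SΔα/4 = 19.62 W m⁻².

19.6 W m⁻²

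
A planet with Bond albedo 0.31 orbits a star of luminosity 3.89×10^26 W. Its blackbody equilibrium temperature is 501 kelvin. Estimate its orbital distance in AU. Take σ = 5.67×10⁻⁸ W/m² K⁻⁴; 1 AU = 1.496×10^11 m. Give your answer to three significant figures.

Energy balance gives S = 4σT⁴/(1−α) = 20710 W/m².
From L = 4πd²S, d = √(3.89×10^26/(4π·20710)) = 3.866×10^10 m = 0.2584 AU.

0.258 AU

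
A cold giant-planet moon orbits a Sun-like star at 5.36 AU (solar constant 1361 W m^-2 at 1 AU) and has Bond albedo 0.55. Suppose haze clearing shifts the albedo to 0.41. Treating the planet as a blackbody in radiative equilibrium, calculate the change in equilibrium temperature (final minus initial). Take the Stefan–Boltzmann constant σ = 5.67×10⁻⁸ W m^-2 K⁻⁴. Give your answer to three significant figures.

6.90 kelvin

Irradiance scales as 1/d², so S = 1361 W m^-2 × (1/5.36)² = 47.37 W m^-2.
Before: T₁ = [47.37·0.45/(4σ)]^(1/4) = 98.46 K.
Final:   T₂ = [S(1−0.41)/(4σ)]^(1/4) = 105.4 K.
Change: 105.4 − 98.46 = 6.899 K.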